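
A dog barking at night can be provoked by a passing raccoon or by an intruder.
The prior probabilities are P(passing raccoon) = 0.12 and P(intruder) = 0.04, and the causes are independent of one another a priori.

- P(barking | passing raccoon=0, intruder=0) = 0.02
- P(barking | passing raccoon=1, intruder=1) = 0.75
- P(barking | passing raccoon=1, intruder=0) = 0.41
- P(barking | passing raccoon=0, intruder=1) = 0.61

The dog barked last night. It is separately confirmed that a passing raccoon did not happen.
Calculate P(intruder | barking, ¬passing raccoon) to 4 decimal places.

P(intruder | barking, ¬passing raccoon) ≈ 0.5596

P(barking | ¬passing raccoon) = 0.02*0.96 + 0.61*0.04 = 0.019200 + 0.024400 = 0.043600
Of this, 0.024400 comes from 0.61*0.04 (the intruder=true cases).
So P(intruder | barking, ¬passing raccoon) = 0.024400/0.043600 ≈ 0.5596.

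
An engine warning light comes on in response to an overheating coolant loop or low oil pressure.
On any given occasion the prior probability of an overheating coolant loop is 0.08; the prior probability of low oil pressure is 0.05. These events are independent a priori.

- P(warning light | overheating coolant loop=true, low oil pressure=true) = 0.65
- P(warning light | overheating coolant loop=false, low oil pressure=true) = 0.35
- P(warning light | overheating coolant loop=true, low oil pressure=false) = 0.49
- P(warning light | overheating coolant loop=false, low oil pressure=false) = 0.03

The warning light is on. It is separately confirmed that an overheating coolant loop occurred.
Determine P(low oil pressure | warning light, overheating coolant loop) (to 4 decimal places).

For the numerator, keep only low oil pressure=true terms: 0.65*0.05 = 0.032500
Denominator P(warning light | overheating coolant loop): 0.49*0.95 + 0.65*0.05 = 0.498000
P(low oil pressure | warning light, overheating coolant loop) = 0.032500/0.498000 ≈ 0.0653

P(low oil pressure | warning light, overheating coolant loop) ≈ 0.0653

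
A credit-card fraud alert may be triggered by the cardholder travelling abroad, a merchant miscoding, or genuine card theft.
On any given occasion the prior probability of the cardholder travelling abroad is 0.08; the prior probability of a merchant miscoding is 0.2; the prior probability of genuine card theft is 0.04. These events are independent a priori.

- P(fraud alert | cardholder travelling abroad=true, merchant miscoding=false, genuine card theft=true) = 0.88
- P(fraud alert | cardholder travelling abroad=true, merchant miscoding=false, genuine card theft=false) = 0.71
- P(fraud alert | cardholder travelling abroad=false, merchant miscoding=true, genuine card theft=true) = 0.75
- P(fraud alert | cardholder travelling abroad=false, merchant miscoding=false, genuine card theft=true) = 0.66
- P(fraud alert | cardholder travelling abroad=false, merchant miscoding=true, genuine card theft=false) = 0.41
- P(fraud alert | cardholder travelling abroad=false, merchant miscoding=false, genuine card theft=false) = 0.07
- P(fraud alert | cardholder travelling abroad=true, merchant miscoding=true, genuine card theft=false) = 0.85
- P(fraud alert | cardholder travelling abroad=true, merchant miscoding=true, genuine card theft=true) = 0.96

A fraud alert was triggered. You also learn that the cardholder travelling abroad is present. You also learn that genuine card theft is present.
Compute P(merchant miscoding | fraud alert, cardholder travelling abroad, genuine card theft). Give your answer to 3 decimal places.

P(merchant miscoding | fraud alert, cardholder travelling abroad, genuine card theft) ≈ 0.214

Enumerate both values of merchant miscoding and weight by the priors:
  P(fraud alert | cardholder travelling abroad, genuine card theft) = 0.88·0.8 + 0.96·0.2
        = 0.704000 + 0.192000 = 0.896000
Keeping only the merchant miscoding-present terms gives 0.192000, so
  P(merchant miscoding | fraud alert, cardholder travelling abroad, genuine card theft) = 0.192000 / 0.896000 ≈ 0.214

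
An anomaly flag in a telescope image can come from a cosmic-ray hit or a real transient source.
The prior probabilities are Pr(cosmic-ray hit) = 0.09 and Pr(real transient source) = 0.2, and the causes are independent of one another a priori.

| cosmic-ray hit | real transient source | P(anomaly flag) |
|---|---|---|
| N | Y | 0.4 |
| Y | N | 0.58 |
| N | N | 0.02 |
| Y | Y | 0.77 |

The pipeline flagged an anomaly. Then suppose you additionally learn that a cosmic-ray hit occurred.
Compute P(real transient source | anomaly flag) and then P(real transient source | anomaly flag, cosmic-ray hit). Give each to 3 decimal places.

Enumerate the 4 (cosmic-ray hit, real transient source) configurations and weight by the priors:
  P(anomaly flag) = 0.02×0.91×0.8 + 0.4×0.91×0.2 + 0.58×0.09×0.8 + 0.77×0.09×0.2
        = 0.014560 + 0.072800 + 0.041760 + 0.013860 = 0.142980
Keeping only the real transient source-present terms gives 0.086660, so
  P(real transient source | anomaly flag) = 0.086660 / 0.142980 ≈ 0.606

Now also conditioning on cosmic-ray hit=true:
P(anomaly flag | cosmic-ray hit) = 0.58·0.8 + 0.77·0.2 = 0.464000 + 0.154000 = 0.618000
Restricting to configurations with real transient source present: 0.77·0.2 = 0.154000.
P(real transient source | anomaly flag, cosmic-ray hit) = 0.154000 / 0.618000 ≈ 0.249

P(real transient source | anomaly flag) ≈ 0.606; P(real transient source | anomaly flag, cosmic-ray hit) ≈ 0.249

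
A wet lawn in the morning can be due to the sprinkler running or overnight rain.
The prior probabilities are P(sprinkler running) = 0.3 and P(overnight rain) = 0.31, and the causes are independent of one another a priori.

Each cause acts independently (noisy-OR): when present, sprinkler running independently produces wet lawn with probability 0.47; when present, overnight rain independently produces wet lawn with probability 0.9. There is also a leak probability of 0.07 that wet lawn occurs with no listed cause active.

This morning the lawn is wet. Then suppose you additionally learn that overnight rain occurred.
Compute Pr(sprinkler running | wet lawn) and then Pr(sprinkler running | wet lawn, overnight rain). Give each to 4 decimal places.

Pr(sprinkler running | wet lawn) ≈ 0.4561; Pr(sprinkler running | wet lawn, overnight rain) ≈ 0.3100

Under noisy-OR, P(wet lawn | causes) = 1 − (1−0.07)·∏(1−qᵢ) over the active causes.
P(wet lawn) = 0.07*0.7*0.69 + 0.907*0.7*0.31 + 0.5071*0.3*0.69 + 0.95071*0.3*0.31 = 0.033810 + 0.196819 + 0.104970 + 0.088416 = 0.424015
Of this, 0.193386 comes from 0.104970 + 0.088416 (the sprinkler running=true cases).
Hence the posterior is 0.193386/0.424015 ≈ 0.4561.

Now also conditioning on overnight rain=true:
Weight on sprinkler running=true, given the evidence: 0.95071*0.3 = 0.285213
The normalizing constant is 0.907*0.7 + 0.95071*0.3 = 0.920113
Posterior = 0.285213 / 0.920113 ≈ 0.3100
The drop from 0.4561 to 0.3100 is the explaining-away (discounting) effect.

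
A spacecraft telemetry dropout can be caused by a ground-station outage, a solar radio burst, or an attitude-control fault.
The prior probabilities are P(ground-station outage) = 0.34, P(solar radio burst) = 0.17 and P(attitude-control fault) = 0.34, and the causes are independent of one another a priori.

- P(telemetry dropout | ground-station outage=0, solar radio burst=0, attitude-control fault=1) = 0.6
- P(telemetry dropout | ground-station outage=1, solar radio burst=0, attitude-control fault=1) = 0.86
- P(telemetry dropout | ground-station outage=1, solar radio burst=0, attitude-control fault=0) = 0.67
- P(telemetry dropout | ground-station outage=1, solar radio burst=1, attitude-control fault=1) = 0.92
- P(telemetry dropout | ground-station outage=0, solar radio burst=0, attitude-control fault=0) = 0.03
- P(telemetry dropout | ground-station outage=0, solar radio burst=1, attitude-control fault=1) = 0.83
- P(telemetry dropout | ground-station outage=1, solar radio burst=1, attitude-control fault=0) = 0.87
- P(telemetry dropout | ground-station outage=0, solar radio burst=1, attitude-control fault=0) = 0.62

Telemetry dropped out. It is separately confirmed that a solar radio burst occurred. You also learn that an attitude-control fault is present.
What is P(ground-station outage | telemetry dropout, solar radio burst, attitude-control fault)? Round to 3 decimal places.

Weight on ground-station outage=true, given the evidence: 0.92*0.34 = 0.312800
Denominator P(telemetry dropout | solar radio burst, attitude-control fault): 0.83*0.66 + 0.92*0.34 = 0.860600
P(ground-station outage | telemetry dropout, solar radio burst, attitude-control fault) = 0.312800/0.860600 ≈ 0.363

P(ground-station outage | telemetry dropout, solar radio burst, attitude-control fault) ≈ 0.363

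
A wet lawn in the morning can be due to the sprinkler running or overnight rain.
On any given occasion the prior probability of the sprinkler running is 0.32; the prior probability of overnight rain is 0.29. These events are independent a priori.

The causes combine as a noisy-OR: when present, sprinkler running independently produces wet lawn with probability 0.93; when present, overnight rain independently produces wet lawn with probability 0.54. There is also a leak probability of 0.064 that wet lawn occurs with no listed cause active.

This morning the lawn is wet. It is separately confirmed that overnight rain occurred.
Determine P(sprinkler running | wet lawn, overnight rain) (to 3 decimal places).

P(sprinkler running | wet lawn, overnight rain) ≈ 0.445

Under noisy-OR, P(wet lawn | causes) = 1 − (1−0.064)·∏(1−qᵢ) over the active causes.
By total probability over both values of sprinkler running:
  P(wet lawn | overnight rain) = 0.56944·0.68 + 0.969861·0.32
        = 0.387219 + 0.310356 = 0.697575
The terms with sprinkler running present sum to 0.310356, so
  P(sprinkler running | wet lawn, overnight rain) = 0.310356 / 0.697575 ≈ 0.445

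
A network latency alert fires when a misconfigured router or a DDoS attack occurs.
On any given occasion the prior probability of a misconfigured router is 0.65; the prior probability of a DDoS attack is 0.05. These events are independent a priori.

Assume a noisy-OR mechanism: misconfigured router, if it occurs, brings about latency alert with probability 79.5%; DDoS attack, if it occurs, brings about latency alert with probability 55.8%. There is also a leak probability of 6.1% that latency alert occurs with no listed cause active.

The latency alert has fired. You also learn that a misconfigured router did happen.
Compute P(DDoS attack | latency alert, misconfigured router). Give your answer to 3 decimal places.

P(DDoS attack | latency alert, misconfigured router) ≈ 0.056

Under noisy-OR, P(latency alert | causes) = 1 − (1−0.061)·∏(1−qᵢ) over the active causes.
P(latency alert | misconfigured router) = 0.807505×0.95 + 0.914917×0.05 = 0.767130 + 0.045746 = 0.812876
The DDoS attack-present share is 0.914917×0.05 = 0.045746.
P(DDoS attack | latency alert, misconfigured router) = 0.045746 / 0.812876 ≈ 0.056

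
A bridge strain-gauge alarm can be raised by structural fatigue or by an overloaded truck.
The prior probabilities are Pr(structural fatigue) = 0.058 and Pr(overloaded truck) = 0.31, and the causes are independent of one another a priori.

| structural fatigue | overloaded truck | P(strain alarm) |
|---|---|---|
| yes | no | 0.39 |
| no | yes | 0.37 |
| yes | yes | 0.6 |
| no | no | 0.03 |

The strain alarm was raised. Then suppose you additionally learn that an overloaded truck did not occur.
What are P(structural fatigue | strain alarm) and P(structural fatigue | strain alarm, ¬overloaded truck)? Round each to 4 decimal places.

P(strain alarm) = 0.03·0.942·0.69 + 0.37·0.942·0.31 + 0.39·0.058·0.69 + 0.6·0.058·0.31 = 0.019499 + 0.108047 + 0.015608 + 0.010788 = 0.153942
Of this, 0.026396 comes from 0.015608 + 0.010788 (the structural fatigue=true cases).
P(structural fatigue | strain alarm) = 0.026396 / 0.153942 ≈ 0.1715

Now also conditioning on overloaded truck≠true:
Sum P(strain alarm|·) weighted by the priors over both values of structural fatigue:
  P(strain alarm | ¬overloaded truck) = 0.03·0.942 + 0.39·0.058
        = 0.028260 + 0.022620 = 0.050880
The terms with structural fatigue present sum to 0.022620, so
  P(structural fatigue | strain alarm, ¬overloaded truck) = 0.022620 / 0.050880 ≈ 0.4446

P(structural fatigue | strain alarm) ≈ 0.1715; P(structural fatigue | strain alarm, ¬overloaded truck) ≈ 0.4446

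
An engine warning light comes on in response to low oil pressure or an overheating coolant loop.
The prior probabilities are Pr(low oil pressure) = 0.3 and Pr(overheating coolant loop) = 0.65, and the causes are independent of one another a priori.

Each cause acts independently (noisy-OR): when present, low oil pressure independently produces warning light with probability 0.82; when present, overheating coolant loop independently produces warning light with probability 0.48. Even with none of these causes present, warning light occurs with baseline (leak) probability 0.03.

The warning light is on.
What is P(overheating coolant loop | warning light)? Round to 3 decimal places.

P(overheating coolant loop | warning light) ≈ 0.811

Under noisy-OR, P(warning light | causes) = 1 − (1−0.03)·∏(1−qᵢ) over the active causes.
Weight on overheating coolant loop=true, given the evidence: 0.225498 + 0.177296 = 0.402794
The normalizing constant is 0.03·0.7·0.35 + 0.4956·0.7·0.65 + 0.8254·0.3·0.35 + 0.909208·0.3·0.65 = 0.496811
Posterior = 0.402794 / 0.496811 ≈ 0.811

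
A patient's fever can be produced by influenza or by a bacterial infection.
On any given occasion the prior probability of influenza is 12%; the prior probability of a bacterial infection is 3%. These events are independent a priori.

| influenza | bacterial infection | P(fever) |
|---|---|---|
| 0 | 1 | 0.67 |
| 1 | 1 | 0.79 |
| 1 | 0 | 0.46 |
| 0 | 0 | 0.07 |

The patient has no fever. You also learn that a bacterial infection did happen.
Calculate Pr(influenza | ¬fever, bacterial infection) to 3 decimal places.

P(¬fever | bacterial infection) = 0.33*0.88 + 0.21*0.12 = 0.290400 + 0.025200 = 0.315600
The influenza-present share is 0.21*0.12 = 0.025200.
P(influenza | ¬fever, bacterial infection) = 0.025200 / 0.315600 ≈ 0.080

Pr(influenza | ¬fever, bacterial infection) ≈ 0.080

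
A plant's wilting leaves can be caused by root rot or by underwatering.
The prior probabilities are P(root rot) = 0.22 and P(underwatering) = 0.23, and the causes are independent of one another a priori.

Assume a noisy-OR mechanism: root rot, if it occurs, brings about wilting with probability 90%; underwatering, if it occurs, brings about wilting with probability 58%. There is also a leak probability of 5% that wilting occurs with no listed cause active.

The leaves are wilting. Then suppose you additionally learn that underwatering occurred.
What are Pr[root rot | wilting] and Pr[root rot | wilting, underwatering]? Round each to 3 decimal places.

Under noisy-OR, P(wilting | causes) = 1 − (1−0.05)·∏(1−qᵢ) over the active causes.
P(wilting) = 0.05×0.78×0.77 + 0.601×0.78×0.23 + 0.905×0.22×0.77 + 0.9601×0.22×0.23 = 0.030030 + 0.107819 + 0.153307 + 0.048581 = 0.339737
Restricting to configurations with root rot present: 0.153307 + 0.048581 = 0.201888.
Hence the posterior is 0.201888/0.339737 ≈ 0.594.

With the extra evidence:
P(wilting | underwatering) = 0.601×0.78 + 0.9601×0.22 = 0.468780 + 0.211222 = 0.680002
The root rot-present share is 0.9601×0.22 = 0.211222.
P(root rot | wilting, underwatering) = 0.211222 / 0.680002 ≈ 0.311
The drop from 0.594 to 0.311 is the explaining-away (discounting) effect.

Pr[root rot | wilting] ≈ 0.594; Pr[root rot | wilting, underwatering] ≈ 0.311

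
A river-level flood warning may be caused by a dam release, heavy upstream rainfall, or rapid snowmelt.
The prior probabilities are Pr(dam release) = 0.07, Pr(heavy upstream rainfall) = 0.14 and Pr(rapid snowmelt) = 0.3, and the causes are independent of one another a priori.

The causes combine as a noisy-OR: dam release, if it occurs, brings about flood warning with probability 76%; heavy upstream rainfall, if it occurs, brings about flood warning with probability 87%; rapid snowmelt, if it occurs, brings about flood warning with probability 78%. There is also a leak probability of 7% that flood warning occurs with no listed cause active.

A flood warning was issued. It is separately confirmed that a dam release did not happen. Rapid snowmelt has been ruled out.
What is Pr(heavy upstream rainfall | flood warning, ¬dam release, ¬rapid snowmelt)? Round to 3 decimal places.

Pr(heavy upstream rainfall | flood warning, ¬dam release, ¬rapid snowmelt) ≈ 0.672

Under noisy-OR, P(flood warning | causes) = 1 − (1−0.07)·∏(1−qᵢ) over the active causes.
Sum P(flood warning|·) weighted by the priors over both values of heavy upstream rainfall:
  P(flood warning | ¬dam release, ¬rapid snowmelt) = 0.07×0.86 + 0.8791×0.14
        = 0.060200 + 0.123074 = 0.183274
Keeping only the heavy upstream rainfall-present terms gives 0.123074, so
  P(heavy upstream rainfall | flood warning, ¬dam release, ¬rapid snowmelt) = 0.123074 / 0.183274 ≈ 0.672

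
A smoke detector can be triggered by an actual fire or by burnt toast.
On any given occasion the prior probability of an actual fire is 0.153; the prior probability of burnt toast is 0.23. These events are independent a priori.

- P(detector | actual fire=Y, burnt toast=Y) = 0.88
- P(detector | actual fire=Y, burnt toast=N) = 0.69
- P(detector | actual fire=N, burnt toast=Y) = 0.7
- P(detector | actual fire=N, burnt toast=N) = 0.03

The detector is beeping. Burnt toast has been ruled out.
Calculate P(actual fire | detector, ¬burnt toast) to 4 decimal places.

Numerator (weight on configurations with actual fire): 0.69·0.153 = 0.105570
Normalizer over all consistent configurations: 0.03·0.847 + 0.69·0.153 = 0.130980
P(actual fire | detector, ¬burnt toast) = 0.105570/0.130980 ≈ 0.8060

P(actual fire | detector, ¬burnt toast) ≈ 0.8060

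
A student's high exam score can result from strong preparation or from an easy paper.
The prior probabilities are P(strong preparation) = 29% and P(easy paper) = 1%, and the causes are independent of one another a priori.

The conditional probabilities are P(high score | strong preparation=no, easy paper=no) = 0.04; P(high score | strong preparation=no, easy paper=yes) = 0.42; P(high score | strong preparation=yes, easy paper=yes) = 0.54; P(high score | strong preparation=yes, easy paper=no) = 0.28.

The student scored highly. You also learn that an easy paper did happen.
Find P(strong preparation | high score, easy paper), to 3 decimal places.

Numerator (weight on configurations with strong preparation): 0.54·0.29 = 0.156600
Normalizer over all consistent configurations: 0.42·0.71 + 0.54·0.29 = 0.454800
P(strong preparation | high score, easy paper) = 0.156600/0.454800 ≈ 0.344

P(strong preparation | high score, easy paper) ≈ 0.344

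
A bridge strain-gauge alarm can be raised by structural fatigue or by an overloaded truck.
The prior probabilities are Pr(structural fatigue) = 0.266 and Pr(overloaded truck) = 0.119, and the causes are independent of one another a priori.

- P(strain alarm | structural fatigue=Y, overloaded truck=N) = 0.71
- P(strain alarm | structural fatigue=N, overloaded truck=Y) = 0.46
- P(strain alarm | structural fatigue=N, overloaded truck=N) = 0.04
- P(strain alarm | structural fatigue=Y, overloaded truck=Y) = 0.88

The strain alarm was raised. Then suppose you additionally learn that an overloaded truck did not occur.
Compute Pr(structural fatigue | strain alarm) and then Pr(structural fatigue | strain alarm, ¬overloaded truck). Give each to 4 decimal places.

Pr(structural fatigue | strain alarm) ≈ 0.7463; Pr(structural fatigue | strain alarm, ¬overloaded truck) ≈ 0.8655

P(strain alarm) = 0.04*0.734*0.881 + 0.46*0.734*0.119 + 0.71*0.266*0.881 + 0.88*0.266*0.119 = 0.025866 + 0.040179 + 0.166386 + 0.027856 = 0.260287
The structural fatigue-present share is 0.166386 + 0.027856 = 0.194242.
P(structural fatigue | strain alarm) = 0.194242 / 0.260287 ≈ 0.7463

With the extra evidence:
P(strain alarm | ¬overloaded truck) = 0.04×0.734 + 0.71×0.266 = 0.029360 + 0.188860 = 0.218220
Restricting to configurations with structural fatigue present: 0.71×0.266 = 0.188860.
P(structural fatigue | strain alarm, ¬overloaded truck) = 0.188860 / 0.218220 ≈ 0.8655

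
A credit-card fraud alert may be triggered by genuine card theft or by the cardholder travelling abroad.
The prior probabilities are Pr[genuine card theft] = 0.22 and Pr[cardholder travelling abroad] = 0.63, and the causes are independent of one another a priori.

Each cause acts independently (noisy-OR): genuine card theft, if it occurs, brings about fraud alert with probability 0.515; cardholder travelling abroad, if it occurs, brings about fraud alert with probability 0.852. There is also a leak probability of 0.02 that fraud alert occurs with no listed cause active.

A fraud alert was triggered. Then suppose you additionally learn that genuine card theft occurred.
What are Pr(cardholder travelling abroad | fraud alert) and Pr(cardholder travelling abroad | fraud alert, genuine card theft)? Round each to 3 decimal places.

Under noisy-OR, P(fraud alert | causes) = 1 − (1−0.02)·∏(1−qᵢ) over the active causes.
P(fraud alert) = 0.02*0.78*0.37 + 0.85496*0.78*0.63 + 0.5247*0.22*0.37 + 0.929656*0.22*0.63 = 0.005772 + 0.420127 + 0.042711 + 0.128850 = 0.597460
Of this, 0.548977 comes from 0.420127 + 0.128850 (the cardholder travelling abroad=true cases).
So P(cardholder travelling abroad | fraud alert) = 0.548977/0.597460 ≈ 0.919.

Now condition on the additional information:
For the numerator, keep only cardholder travelling abroad=true terms: 0.929656·0.63 = 0.585683
The normalizing constant is 0.5247·0.37 + 0.929656·0.63 = 0.779822
P(cardholder travelling abroad | fraud alert, genuine card theft) = 0.585683/0.779822 ≈ 0.751

Pr(cardholder travelling abroad | fraud alert) ≈ 0.919; Pr(cardholder travelling abroad | fraud alert, genuine card theft) ≈ 0.751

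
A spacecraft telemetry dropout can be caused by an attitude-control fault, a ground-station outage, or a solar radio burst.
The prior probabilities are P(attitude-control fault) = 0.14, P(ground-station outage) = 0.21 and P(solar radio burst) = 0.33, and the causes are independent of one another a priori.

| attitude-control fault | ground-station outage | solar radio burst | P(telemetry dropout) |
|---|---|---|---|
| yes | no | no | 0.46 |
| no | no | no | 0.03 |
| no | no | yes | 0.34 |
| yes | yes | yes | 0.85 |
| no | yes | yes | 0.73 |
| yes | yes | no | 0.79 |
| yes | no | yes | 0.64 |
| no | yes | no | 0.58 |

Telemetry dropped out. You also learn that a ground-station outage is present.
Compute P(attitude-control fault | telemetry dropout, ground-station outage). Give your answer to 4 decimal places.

Weight on attitude-control fault=true, given the evidence: 0.074102 + 0.039270 = 0.113372
Denominator P(telemetry dropout | ground-station outage): 0.58×0.86×0.67 + 0.73×0.86×0.33 + 0.79×0.14×0.67 + 0.85×0.14×0.33 = 0.654742
P(attitude-control fault | telemetry dropout, ground-station outage) = 0.113372/0.654742 ≈ 0.1732

P(attitude-control fault | telemetry dropout, ground-station outage) ≈ 0.1732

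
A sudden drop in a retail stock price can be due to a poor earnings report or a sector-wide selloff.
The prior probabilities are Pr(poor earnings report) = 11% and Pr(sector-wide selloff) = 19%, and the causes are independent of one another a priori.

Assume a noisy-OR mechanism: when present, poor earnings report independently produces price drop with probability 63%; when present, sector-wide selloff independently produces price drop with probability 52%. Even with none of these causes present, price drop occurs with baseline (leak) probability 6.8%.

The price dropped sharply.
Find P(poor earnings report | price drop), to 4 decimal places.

Under noisy-OR, P(price drop | causes) = 1 − (1−0.068)·∏(1−qᵢ) over the active causes.
Numerator (weight on configurations with poor earnings report): 0.058375 + 0.017441 = 0.075816
The normalizing constant is 0.068*0.89*0.81 + 0.55264*0.89*0.19 + 0.65516*0.11*0.81 + 0.834477*0.11*0.19 = 0.218288
P(poor earnings report | price drop) = 0.075816/0.218288 ≈ 0.3473

P(poor earnings report | price drop) ≈ 0.3473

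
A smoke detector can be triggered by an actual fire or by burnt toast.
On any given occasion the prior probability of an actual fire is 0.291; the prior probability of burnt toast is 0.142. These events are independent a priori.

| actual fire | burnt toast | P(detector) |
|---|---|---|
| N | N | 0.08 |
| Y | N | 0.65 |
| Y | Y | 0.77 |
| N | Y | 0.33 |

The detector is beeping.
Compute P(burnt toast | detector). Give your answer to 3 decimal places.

Weight on burnt toast=true, given the evidence: 0.033224 + 0.031818 = 0.065042
Normalizer over all consistent configurations: 0.08*0.709*0.858 + 0.33*0.709*0.142 + 0.65*0.291*0.858 + 0.77*0.291*0.142 = 0.275999
P(burnt toast | detector) = 0.065042/0.275999 ≈ 0.236

P(burnt toast | detector) ≈ 0.236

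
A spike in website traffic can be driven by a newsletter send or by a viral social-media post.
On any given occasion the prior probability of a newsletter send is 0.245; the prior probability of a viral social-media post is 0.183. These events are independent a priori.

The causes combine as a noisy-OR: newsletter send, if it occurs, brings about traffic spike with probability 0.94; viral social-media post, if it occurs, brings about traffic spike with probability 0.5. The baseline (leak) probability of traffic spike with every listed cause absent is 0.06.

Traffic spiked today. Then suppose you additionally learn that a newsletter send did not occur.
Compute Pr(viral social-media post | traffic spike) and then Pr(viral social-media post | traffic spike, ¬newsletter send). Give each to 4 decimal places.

Under noisy-OR, P(traffic spike | causes) = 1 − (1−0.06)·∏(1−qᵢ) over the active causes.
P(traffic spike) = 0.06*0.755*0.817 + 0.53*0.755*0.183 + 0.9436*0.245*0.817 + 0.9718*0.245*0.183 = 0.037010 + 0.073227 + 0.188876 + 0.043571 = 0.342684
Of this, 0.116798 comes from 0.073227 + 0.043571 (the viral social-media post=true cases).
P(viral social-media post | traffic spike) = 0.116798 / 0.342684 ≈ 0.3408

With the extra evidence:
Sum P(traffic spike|·) weighted by the priors over both values of viral social-media post:
  P(traffic spike | ¬newsletter send) = 0.06*0.817 + 0.53*0.183
        = 0.049020 + 0.096990 = 0.146010
The terms with viral social-media post present sum to 0.096990, so
  P(viral social-media post | traffic spike, ¬newsletter send) = 0.096990 / 0.146010 ≈ 0.6643

Pr(viral social-media post | traffic spike) ≈ 0.3408; Pr(viral social-media post | traffic spike, ¬newsletter send) ≈ 0.6643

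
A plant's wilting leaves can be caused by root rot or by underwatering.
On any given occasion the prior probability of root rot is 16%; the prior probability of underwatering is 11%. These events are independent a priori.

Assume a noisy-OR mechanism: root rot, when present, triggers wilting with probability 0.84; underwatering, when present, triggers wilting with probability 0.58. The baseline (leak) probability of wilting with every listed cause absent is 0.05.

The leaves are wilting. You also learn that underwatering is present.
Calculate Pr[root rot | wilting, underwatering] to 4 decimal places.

Pr[root rot | wilting, underwatering] ≈ 0.2288

Under noisy-OR, P(wilting | causes) = 1 − (1−0.05)·∏(1−qᵢ) over the active causes.
Weight on root rot=true, given the evidence: 0.93616×0.16 = 0.149786
Denominator P(wilting | underwatering): 0.601×0.84 + 0.93616×0.16 = 0.654626
P(root rot | wilting, underwatering) = 0.149786/0.654626 ≈ 0.2288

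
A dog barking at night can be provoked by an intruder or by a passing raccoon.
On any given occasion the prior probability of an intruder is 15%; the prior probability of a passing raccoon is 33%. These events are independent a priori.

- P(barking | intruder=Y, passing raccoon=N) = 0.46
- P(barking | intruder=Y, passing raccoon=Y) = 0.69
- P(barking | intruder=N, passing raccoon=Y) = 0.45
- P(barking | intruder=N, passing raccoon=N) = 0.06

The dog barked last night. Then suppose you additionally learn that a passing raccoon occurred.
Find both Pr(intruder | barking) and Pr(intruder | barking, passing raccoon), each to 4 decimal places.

Pr(intruder | barking) ≈ 0.3339; Pr(intruder | barking, passing raccoon) ≈ 0.2130

By total probability over the 4 (intruder, passing raccoon) configurations:
  P(barking) = 0.06*0.85*0.67 + 0.45*0.85*0.33 + 0.46*0.15*0.67 + 0.69*0.15*0.33
        = 0.034170 + 0.126225 + 0.046230 + 0.034155 = 0.240780
The terms with intruder present sum to 0.080385, so
  P(intruder | barking) = 0.080385 / 0.240780 ≈ 0.3339

Now condition on the additional information:
Enumerate both values of intruder and weight by the priors:
  P(barking | passing raccoon) = 0.45×0.85 + 0.69×0.15
        = 0.382500 + 0.103500 = 0.486000
Keeping only the intruder-present terms gives 0.103500, so
  P(intruder | barking, passing raccoon) = 0.103500 / 0.486000 ≈ 0.2130
— passing raccoon explains away the evidence for intruder.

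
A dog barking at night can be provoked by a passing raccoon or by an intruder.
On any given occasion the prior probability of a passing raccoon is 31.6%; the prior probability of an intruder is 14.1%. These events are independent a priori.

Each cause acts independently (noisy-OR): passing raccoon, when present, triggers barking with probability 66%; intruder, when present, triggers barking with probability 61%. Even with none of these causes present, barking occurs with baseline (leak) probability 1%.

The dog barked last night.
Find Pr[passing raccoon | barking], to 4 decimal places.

Under noisy-OR, P(barking | causes) = 1 − (1−0.01)·∏(1−qᵢ) over the active causes.
P(barking) = 0.01×0.684×0.859 + 0.6139×0.684×0.141 + 0.6634×0.316×0.859 + 0.868726×0.316×0.141 = 0.005876 + 0.059207 + 0.180076 + 0.038707 = 0.283866
The passing raccoon-present share is 0.180076 + 0.038707 = 0.218783.
P(passing raccoon | barking) = 0.218783 / 0.283866 ≈ 0.7707

Pr[passing raccoon | barking] ≈ 0.7707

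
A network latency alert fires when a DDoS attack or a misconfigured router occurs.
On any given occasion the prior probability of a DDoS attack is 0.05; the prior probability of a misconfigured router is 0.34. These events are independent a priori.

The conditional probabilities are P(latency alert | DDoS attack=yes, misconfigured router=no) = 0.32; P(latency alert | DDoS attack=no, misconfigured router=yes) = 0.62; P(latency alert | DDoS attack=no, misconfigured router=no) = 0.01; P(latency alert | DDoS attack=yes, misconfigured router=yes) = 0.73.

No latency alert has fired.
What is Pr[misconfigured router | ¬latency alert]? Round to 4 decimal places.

Pr[misconfigured router | ¬latency alert] ≈ 0.1653

P(¬latency alert) = 0.99*0.95*0.66 + 0.38*0.95*0.34 + 0.68*0.05*0.66 + 0.27*0.05*0.34 = 0.620730 + 0.122740 + 0.022440 + 0.004590 = 0.770500
Of this, 0.127330 comes from 0.122740 + 0.004590 (the misconfigured router=true cases).
Hence the posterior is 0.127330/0.770500 ≈ 0.1653.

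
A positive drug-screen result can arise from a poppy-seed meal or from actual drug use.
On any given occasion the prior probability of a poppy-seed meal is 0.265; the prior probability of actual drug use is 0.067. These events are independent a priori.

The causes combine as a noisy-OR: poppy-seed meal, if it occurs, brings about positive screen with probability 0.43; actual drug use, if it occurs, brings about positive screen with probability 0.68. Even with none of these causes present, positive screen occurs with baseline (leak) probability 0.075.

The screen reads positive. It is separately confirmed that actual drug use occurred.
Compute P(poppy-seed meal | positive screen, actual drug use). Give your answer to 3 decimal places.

Under noisy-OR, P(positive screen | causes) = 1 − (1−0.075)·∏(1−qᵢ) over the active causes.
Numerator (weight on configurations with poppy-seed meal): 0.83128×0.265 = 0.220289
Denominator P(positive screen | actual drug use): 0.704×0.735 + 0.83128×0.265 = 0.737729
Posterior = 0.220289 / 0.737729 ≈ 0.299

P(poppy-seed meal | positive screen, actual drug use) ≈ 0.299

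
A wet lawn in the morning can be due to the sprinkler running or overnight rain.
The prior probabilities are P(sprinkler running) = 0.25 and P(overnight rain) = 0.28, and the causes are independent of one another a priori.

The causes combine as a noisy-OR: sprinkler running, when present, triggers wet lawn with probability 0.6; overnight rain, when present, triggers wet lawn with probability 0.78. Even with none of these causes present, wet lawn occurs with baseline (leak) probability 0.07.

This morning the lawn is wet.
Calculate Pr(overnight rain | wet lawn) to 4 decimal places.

Under noisy-OR, P(wet lawn | causes) = 1 − (1−0.07)·∏(1−qᵢ) over the active causes.
P(wet lawn) = 0.07·0.75·0.72 + 0.7954·0.75·0.28 + 0.628·0.25·0.72 + 0.91816·0.25·0.28 = 0.037800 + 0.167034 + 0.113040 + 0.064271 = 0.382145
Of this, 0.231305 comes from 0.167034 + 0.064271 (the overnight rain=true cases).
P(overnight rain | wet lawn) = 0.231305 / 0.382145 ≈ 0.6053

Pr(overnight rain | wet lawn) ≈ 0.6053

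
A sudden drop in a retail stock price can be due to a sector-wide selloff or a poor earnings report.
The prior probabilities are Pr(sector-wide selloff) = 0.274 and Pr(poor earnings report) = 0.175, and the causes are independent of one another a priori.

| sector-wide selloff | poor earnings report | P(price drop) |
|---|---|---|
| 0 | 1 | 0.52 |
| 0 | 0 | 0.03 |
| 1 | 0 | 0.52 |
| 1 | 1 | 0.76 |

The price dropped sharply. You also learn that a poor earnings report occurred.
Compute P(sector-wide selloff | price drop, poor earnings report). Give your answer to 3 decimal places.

Weight on sector-wide selloff=true, given the evidence: 0.76*0.274 = 0.208240
The normalizing constant is 0.52*0.726 + 0.76*0.274 = 0.585760
P(sector-wide selloff | price drop, poor earnings report) = 0.208240/0.585760 ≈ 0.356

P(sector-wide selloff | price drop, poor earnings report) ≈ 0.356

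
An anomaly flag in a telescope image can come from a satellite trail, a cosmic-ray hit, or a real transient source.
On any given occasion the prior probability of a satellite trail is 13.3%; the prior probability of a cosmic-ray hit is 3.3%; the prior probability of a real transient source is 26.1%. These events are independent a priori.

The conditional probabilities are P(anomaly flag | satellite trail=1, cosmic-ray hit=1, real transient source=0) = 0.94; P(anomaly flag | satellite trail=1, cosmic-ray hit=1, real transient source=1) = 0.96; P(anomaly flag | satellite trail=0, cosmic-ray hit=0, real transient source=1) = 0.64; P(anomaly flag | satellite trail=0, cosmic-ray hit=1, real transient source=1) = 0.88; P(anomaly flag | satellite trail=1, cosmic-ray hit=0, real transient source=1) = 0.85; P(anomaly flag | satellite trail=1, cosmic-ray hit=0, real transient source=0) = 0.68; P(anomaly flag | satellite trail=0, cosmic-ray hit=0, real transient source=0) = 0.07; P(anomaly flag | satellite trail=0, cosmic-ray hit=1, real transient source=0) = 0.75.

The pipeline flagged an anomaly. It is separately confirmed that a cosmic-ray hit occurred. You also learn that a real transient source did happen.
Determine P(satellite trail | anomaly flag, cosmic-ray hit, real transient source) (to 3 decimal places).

P(satellite trail | anomaly flag, cosmic-ray hit, real transient source) ≈ 0.143

By total probability over both values of satellite trail:
  P(anomaly flag | cosmic-ray hit, real transient source) = 0.88×0.867 + 0.96×0.133
        = 0.762960 + 0.127680 = 0.890640
The terms with satellite trail present sum to 0.127680, so
  P(satellite trail | anomaly flag, cosmic-ray hit, real transient source) = 0.127680 / 0.890640 ≈ 0.143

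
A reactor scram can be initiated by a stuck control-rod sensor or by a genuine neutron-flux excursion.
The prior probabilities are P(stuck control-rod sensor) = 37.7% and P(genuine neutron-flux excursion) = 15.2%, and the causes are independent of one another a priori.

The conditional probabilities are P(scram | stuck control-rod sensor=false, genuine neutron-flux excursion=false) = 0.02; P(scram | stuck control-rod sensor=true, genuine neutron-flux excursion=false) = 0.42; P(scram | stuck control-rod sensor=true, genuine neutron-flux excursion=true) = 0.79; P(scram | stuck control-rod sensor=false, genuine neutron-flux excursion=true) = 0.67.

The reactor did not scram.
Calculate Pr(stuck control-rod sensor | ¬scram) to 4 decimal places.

Pr(stuck control-rod sensor | ¬scram) ≈ 0.2645

Numerator (weight on configurations with stuck control-rod sensor): 0.185424 + 0.012034 = 0.197458
The normalizing constant is 0.98×0.623×0.848 + 0.33×0.623×0.152 + 0.58×0.377×0.848 + 0.21×0.377×0.152 = 0.746446
Posterior = 0.197458 / 0.746446 ≈ 0.2645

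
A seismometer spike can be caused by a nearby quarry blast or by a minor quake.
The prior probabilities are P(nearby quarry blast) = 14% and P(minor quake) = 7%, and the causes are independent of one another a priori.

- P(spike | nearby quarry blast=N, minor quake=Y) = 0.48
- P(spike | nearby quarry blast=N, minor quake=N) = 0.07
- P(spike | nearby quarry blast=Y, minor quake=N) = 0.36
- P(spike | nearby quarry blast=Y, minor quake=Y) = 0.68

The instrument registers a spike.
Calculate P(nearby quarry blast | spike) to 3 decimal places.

Weight on nearby quarry blast=true, given the evidence: 0.046872 + 0.006664 = 0.053536
Denominator P(spike): 0.07·0.86·0.93 + 0.48·0.86·0.07 + 0.36·0.14·0.93 + 0.68·0.14·0.07 = 0.138418
Posterior = 0.053536 / 0.138418 ≈ 0.387

P(nearby quarry blast | spike) ≈ 0.387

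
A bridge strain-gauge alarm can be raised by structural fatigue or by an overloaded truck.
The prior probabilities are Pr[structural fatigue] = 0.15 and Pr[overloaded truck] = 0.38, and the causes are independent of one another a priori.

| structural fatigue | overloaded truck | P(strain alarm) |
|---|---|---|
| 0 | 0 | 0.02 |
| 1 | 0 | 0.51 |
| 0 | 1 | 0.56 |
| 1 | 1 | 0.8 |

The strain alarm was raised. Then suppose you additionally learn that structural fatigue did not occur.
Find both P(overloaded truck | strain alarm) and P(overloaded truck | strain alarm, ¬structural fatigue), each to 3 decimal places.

For the numerator, keep only overloaded truck=true terms: 0.180880 + 0.045600 = 0.226480
Normalizer over all consistent configurations: 0.02·0.85·0.62 + 0.56·0.85·0.38 + 0.51·0.15·0.62 + 0.8·0.15·0.38 = 0.284450
P(overloaded truck | strain alarm) = 0.226480/0.284450 ≈ 0.796

Now condition on the additional information:
For the numerator, keep only overloaded truck=true terms: 0.56×0.38 = 0.212800
Normalizer over all consistent configurations: 0.02×0.62 + 0.56×0.38 = 0.225200
P(overloaded truck | strain alarm, ¬structural fatigue) = 0.212800/0.225200 ≈ 0.945
Ruling out structural fatigue raises the posterior on overloaded truck — the flip side of explaining away.

P(overloaded truck | strain alarm) ≈ 0.796; P(overloaded truck | strain alarm, ¬structural fatigue) ≈ 0.945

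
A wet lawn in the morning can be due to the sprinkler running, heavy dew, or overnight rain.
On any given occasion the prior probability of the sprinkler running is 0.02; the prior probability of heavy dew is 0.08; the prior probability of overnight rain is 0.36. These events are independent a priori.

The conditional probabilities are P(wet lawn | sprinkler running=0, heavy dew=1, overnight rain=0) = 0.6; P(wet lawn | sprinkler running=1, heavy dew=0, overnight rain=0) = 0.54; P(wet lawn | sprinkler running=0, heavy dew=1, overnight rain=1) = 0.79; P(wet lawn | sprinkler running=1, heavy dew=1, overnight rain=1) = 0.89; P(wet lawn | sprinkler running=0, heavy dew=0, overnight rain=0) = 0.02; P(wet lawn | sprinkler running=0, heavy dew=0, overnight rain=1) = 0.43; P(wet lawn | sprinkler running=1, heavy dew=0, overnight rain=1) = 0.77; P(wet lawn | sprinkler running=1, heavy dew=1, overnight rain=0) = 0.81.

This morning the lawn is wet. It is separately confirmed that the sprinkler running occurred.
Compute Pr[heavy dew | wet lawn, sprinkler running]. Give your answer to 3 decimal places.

P(wet lawn | sprinkler running) = 0.54×0.92×0.64 + 0.77×0.92×0.36 + 0.81×0.08×0.64 + 0.89×0.08×0.36 = 0.317952 + 0.255024 + 0.041472 + 0.025632 = 0.640080
The heavy dew-present share is 0.041472 + 0.025632 = 0.067104.
Hence the posterior is 0.067104/0.640080 ≈ 0.105.

Pr[heavy dew | wet lawn, sprinkler running] ≈ 0.105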